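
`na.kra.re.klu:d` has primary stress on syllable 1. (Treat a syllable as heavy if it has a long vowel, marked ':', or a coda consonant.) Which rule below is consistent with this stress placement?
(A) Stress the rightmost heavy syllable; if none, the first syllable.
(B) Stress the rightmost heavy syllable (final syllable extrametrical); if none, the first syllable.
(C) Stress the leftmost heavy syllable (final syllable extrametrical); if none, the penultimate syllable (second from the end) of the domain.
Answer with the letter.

Rule A → syllable 4 (observed: 1).
Rule B → syllable 1 ✓.
Rule C → syllable 2 (observed: 1).

B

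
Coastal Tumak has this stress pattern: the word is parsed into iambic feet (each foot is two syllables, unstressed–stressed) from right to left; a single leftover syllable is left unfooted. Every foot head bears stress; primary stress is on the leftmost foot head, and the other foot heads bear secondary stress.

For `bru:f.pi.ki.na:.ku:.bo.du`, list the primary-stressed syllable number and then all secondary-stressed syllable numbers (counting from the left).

primary 3, secondary 5, 7

Parse right to left into iambic (σˈσ) feet: bru:f (pi.ˈki) (na:.ˈku:) (bo.ˈdu). Syllable 1 is left unfooted.
Foot heads (stressed positions): 3, 5, 7.
End Rule Leftmost: primary stress on the leftmost head = syllable 3.
Secondary stress on 5, 7: bru:f.pi.ˈki.na:.ˌku:.bo.ˌdu.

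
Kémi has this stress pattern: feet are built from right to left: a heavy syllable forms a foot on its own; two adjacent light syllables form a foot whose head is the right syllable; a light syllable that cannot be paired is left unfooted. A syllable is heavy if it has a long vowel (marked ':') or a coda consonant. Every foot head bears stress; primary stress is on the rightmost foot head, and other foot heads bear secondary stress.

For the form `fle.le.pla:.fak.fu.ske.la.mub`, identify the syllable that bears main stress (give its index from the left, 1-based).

Weights: 1 fle L, 2 le L, 3 pla: H, 4 fak H, 5 fu L, 6 ske L, 7 la L, 8 mub H.
Parse right to left (heavy = foot alone; LL = one foot; stranded L unfooted): (fle.ˈle) (ˈpla:) (ˈfak) fu (ske.ˈla) (ˈmub).
Foot heads: 2, 3, 4, 7, 8.
Primary stress on the rightmost head = syllable 8.
Primary stress: syllable 8 → fle.le.pla:.fak.fu.ske.la.ˈmub.

8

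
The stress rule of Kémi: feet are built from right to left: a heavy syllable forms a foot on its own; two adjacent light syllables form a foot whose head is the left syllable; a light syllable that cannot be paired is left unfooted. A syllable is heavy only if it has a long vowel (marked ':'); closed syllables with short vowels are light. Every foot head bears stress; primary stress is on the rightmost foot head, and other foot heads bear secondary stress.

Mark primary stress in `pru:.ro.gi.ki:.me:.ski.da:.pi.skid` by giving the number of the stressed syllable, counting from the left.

Weights: 1 pru: H, 2 ro L, 3 gi L, 4 ki: H, 5 me: H, 6 ski L, 7 da: H, 8 pi L, 9 skid L.
Parse right to left (heavy = foot alone; LL = one foot; stranded L unfooted): (ˈpru:) (ˈro.gi) (ˈki:) (ˈme:) ski (ˈda:) (ˈpi.skid).
Foot heads: 1, 2, 4, 5, 7, 8.
Primary stress on the rightmost head = syllable 8.
Primary stress: syllable 8 → pru:.ro.gi.ki:.me:.ski.da:.ˈpi.skid.

8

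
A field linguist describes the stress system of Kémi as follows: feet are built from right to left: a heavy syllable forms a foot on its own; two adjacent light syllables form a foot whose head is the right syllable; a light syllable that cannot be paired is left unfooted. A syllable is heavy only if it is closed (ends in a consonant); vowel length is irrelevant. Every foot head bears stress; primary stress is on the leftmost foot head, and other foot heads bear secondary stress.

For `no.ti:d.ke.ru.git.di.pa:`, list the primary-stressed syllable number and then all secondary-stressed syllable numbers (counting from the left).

Weights: 1 no L, 2 ti:d H, 3 ke L, 4 ru L, 5 git H, 6 di L, 7 pa: L.
Parse right to left (heavy = foot alone; LL = one foot; stranded L unfooted): no (ˈti:d) (ke.ˈru) (ˈgit) (di.ˈpa:).
Foot heads: 2, 4, 5, 7.
Primary stress on the leftmost head = syllable 2.
Secondary stress on 4, 5, 7: no.ˈti:d.ke.ˌru.ˌgit.di.ˌpa:.

primary 2, secondary 4, 5, 7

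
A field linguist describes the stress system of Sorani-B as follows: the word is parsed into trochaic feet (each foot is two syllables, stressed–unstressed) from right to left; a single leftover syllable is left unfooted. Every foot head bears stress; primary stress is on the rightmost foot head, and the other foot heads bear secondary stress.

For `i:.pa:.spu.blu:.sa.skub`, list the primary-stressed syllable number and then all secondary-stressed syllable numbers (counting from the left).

primary 5, secondary 1, 3

Parse right to left into trochaic (ˈσσ) feet: (ˈi:.pa:) (ˈspu.blu:) (ˈsa.skub).
Foot heads (stressed positions): 1, 3, 5.
End Rule Rightmost: primary stress on the rightmost head = syllable 5.
Secondary stress on 1, 3: ˌi:.pa:.ˌspu.blu:.ˈsa.skub.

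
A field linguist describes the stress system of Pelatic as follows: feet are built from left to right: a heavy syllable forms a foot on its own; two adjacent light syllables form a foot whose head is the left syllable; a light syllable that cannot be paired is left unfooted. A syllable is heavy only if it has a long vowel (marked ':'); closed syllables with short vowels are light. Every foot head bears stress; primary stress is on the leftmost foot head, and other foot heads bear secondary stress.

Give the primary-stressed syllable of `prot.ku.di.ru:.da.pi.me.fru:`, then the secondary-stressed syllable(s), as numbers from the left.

Weights: 1 prot L, 2 ku L, 3 di L, 4 ru: H, 5 da L, 6 pi L, 7 me L, 8 fru: H.
Parse left to right (heavy = foot alone; LL = one foot; stranded L unfooted): (ˈprot.ku) di (ˈru:) (ˈda.pi) me (ˈfru:).
Foot heads: 1, 4, 5, 8.
Primary stress on the leftmost head = syllable 1.
Secondary stress on 4, 5, 8: ˈprot.ku.di.ˌru:.ˌda.pi.me.ˌfru:.

primary 1, secondary 4, 5, 8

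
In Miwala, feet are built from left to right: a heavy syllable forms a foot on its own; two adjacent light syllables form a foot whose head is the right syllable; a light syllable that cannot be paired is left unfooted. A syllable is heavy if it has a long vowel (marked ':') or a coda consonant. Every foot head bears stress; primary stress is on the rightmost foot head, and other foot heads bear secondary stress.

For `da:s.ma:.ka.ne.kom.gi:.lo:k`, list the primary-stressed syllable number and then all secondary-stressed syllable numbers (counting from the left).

Weights: 1 da:s H, 2 ma: H, 3 ka L, 4 ne L, 5 kom H, 6 gi: H, 7 lo:k H.
Parse left to right (heavy = foot alone; LL = one foot; stranded L unfooted): (ˈda:s) (ˈma:) (ka.ˈne) (ˈkom) (ˈgi:) (ˈlo:k).
Foot heads: 1, 2, 4, 5, 6, 7.
Primary stress on the rightmost head = syllable 7.
Secondary stress on 1, 2, 4, 5, 6: ˌda:s.ˌma:.ka.ˌne.ˌkom.ˌgi:.ˈlo:k.

primary 7, secondary 1, 2, 4, 5, 6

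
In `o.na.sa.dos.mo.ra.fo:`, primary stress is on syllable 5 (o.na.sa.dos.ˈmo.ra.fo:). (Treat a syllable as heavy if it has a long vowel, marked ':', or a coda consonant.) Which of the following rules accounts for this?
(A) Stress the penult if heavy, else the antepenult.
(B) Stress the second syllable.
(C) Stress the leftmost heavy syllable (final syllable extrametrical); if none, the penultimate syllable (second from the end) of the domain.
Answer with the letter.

Rule A → syllable 5 ✓.
Rule B → syllable 2 (observed: 5).
Rule C → syllable 4 (observed: 5).

A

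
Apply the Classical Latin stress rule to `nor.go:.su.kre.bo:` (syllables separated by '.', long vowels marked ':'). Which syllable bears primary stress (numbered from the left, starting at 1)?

3

Classical Latin: stress the penult if heavy (long vowel or closed), else the antepenult.
Weights: 3 su L, 4 kre L, 5 bo: H.
The penult (syllable 4, kre) is light, so stress falls on the antepenult (syllable 3, su).
Stress on syllable 3: nor.go:.ˈsu.kre.bo:.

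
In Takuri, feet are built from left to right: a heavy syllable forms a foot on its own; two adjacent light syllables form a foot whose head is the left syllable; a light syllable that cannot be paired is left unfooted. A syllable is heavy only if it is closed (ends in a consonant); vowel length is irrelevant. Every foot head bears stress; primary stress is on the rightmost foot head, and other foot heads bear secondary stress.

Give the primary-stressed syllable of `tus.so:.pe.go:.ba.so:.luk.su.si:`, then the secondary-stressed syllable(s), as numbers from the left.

Weights: 1 tus H, 2 so: L, 3 pe L, 4 go: L, 5 ba L, 6 so: L, 7 luk H, 8 su L, 9 si: L.
Parse left to right (heavy = foot alone; LL = one foot; stranded L unfooted): (ˈtus) (ˈso:.pe) (ˈgo:.ba) so: (ˈluk) (ˈsu.si:).
Foot heads: 1, 2, 4, 7, 8.
Primary stress on the rightmost head = syllable 8.
Secondary stress on 1, 2, 4, 7: ˌtus.ˌso:.pe.ˌgo:.ba.so:.ˌluk.ˈsu.si:.

primary 8, secondary 1, 2, 4, 7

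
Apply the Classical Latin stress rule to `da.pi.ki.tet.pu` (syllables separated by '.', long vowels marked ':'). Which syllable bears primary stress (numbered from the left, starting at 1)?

4

Classical Latin: stress the penult if heavy (long vowel or closed), else the antepenult.
Weights: 3 ki L, 4 tet H, 5 pu L.
The penult (syllable 4, tet) is heavy, so it takes stress.
Stress on syllable 4: da.pi.ki.ˈtet.pu.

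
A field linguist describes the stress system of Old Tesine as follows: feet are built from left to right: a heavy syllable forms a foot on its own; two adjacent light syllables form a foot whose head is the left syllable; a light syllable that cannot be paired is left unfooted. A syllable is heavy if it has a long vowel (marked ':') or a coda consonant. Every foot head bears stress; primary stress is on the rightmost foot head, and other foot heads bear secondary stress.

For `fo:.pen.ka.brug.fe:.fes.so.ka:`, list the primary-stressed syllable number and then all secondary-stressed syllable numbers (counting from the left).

Weights: 1 fo: H, 2 pen H, 3 ka L, 4 brug H, 5 fe: H, 6 fes H, 7 so L, 8 ka: H.
Parse left to right (heavy = foot alone; LL = one foot; stranded L unfooted): (ˈfo:) (ˈpen) ka (ˈbrug) (ˈfe:) (ˈfes) so (ˈka:).
Foot heads: 1, 2, 4, 5, 6, 8.
Primary stress on the rightmost head = syllable 8.
Secondary stress on 1, 2, 4, 5, 6: ˌfo:.ˌpen.ka.ˌbrug.ˌfe:.ˌfes.so.ˈka:.

primary 8, secondary 1, 2, 4, 5, 6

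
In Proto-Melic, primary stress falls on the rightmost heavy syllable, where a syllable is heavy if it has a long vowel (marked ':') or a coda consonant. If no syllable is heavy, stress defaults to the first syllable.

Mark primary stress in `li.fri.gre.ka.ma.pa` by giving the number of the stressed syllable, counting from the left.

1

Weights: 1 li L, 2 fri L, 3 gre L, 4 ka L, 5 ma L, 6 pa L.
No heavy syllable in the domain; default to the first syllable = syllable 1.
Primary stress: syllable 1 → ˈli.fri.gre.ka.ma.pa.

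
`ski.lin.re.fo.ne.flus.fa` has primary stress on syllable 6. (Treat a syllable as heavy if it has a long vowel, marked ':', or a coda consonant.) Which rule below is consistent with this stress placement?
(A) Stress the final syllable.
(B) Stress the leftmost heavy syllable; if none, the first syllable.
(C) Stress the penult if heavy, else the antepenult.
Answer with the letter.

Rule A → syllable 7 (observed: 6).
Rule B → syllable 2 (observed: 6).
Rule C → syllable 6 ✓.

C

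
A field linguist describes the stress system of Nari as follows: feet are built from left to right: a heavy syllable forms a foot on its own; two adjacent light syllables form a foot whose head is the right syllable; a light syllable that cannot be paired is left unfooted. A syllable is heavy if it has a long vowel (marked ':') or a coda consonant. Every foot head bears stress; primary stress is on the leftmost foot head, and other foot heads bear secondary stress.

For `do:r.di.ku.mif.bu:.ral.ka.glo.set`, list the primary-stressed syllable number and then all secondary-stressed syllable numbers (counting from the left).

primary 1, secondary 3, 4, 5, 6, 8, 9

Weights: 1 do:r H, 2 di L, 3 ku L, 4 mif H, 5 bu: H, 6 ral H, 7 ka L, 8 glo L, 9 set H.
Parse left to right (heavy = foot alone; LL = one foot; stranded L unfooted): (ˈdo:r) (di.ˈku) (ˈmif) (ˈbu:) (ˈral) (ka.ˈglo) (ˈset).
Foot heads: 1, 3, 4, 5, 6, 8, 9.
Primary stress on the leftmost head = syllable 1.
Secondary stress on 3, 4, 5, 6, 8, 9: ˈdo:r.di.ˌku.ˌmif.ˌbu:.ˌral.ka.ˌglo.ˌset.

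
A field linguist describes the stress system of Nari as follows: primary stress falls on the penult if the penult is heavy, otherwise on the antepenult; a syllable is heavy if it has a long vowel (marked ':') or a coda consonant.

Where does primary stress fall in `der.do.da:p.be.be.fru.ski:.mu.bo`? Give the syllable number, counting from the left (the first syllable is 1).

Weights: 7 ski: H, 8 mu L, 9 bo L.
The penult (syllable 8, mu) is light, so stress falls on the antepenult (syllable 7, ski:).
Primary stress: syllable 7 → der.do.da:p.be.be.fru.ˈski:.mu.bo.

7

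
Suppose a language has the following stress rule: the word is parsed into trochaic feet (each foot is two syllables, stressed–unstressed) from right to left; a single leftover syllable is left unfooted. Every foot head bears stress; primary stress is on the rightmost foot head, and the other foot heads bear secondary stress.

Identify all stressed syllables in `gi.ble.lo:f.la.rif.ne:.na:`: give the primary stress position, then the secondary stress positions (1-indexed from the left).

primary 6, secondary 2, 4

Parse right to left into trochaic (ˈσσ) feet: gi (ˈble.lo:f) (ˈla.rif) (ˈne:.na:). Syllable 1 is left unfooted.
Foot heads (stressed positions): 2, 4, 6.
End Rule Rightmost: primary stress on the rightmost head = syllable 6.
Secondary stress on 2, 4: gi.ˌble.lo:f.ˌla.rif.ˈne:.na:.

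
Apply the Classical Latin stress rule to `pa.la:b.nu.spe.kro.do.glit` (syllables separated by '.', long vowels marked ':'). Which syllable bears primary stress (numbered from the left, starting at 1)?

Classical Latin: stress the penult if heavy (long vowel or closed), else the antepenult.
Weights: 5 kro L, 6 do L, 7 glit H.
The penult (syllable 6, do) is light, so stress falls on the antepenult (syllable 5, kro).
Stress on syllable 5: pa.la:b.nu.spe.ˈkro.do.glit.

5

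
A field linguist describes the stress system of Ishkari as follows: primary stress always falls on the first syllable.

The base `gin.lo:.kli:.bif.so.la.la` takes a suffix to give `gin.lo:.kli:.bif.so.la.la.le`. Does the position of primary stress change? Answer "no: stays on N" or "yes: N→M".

no: stays on 1

Base `gin.lo:.kli:.bif.so.la.la` (7 syllables):
  The word has 7 syllables; the first syllable is syllable 1 (gin).
  → primary stress on syllable 1.
Suffixed `gin.lo:.kli:.bif.so.la.la.le` (8 syllables):
  The word has 8 syllables; the first syllable is syllable 1 (gin).
  → primary stress on syllable 1.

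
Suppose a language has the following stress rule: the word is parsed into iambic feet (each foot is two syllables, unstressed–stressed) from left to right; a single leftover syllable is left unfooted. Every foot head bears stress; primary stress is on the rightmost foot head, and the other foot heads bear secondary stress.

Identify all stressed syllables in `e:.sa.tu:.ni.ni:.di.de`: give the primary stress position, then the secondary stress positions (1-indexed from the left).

Parse left to right into iambic (σˈσ) feet: (e:.ˈsa) (tu:.ˈni) (ni:.ˈdi) de. Syllable 7 is left unfooted.
Foot heads (stressed positions): 2, 4, 6.
End Rule Rightmost: primary stress on the rightmost head = syllable 6.
Secondary stress on 2, 4: e:.ˌsa.tu:.ˌni.ni:.ˈdi.de.

primary 6, secondary 2, 4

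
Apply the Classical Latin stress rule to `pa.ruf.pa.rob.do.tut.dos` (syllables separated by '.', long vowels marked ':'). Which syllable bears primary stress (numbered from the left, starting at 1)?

6

Classical Latin: stress the penult if heavy (long vowel or closed), else the antepenult.
Weights: 5 do L, 6 tut H, 7 dos H.
The penult (syllable 6, tut) is heavy, so it takes stress.
Stress on syllable 6: pa.ruf.pa.rob.do.ˈtut.dos.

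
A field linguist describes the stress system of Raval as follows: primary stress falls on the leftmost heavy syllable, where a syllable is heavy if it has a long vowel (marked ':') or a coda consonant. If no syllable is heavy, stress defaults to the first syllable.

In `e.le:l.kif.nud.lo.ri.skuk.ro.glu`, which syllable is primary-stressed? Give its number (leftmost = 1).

2

Weights: 1 e L, 2 le:l H, 3 kif H, 4 nud H, 5 lo L, 6 ri L, 7 skuk H, 8 ro L, 9 glu L.
Heavy syllables in the domain: 2, 3, 4, 7. The leftmost is syllable 2 (le:l).
Primary stress: syllable 2 → e.ˈle:l.kif.nud.lo.ri.skuk.ro.glu.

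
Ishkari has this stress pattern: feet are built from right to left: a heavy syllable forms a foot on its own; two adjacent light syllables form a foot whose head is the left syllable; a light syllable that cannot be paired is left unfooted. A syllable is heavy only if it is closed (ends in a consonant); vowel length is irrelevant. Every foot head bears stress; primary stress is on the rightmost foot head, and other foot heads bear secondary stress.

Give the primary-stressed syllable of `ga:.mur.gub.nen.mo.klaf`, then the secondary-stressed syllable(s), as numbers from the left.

Weights: 1 ga: L, 2 mur H, 3 gub H, 4 nen H, 5 mo L, 6 klaf H.
Parse right to left (heavy = foot alone; LL = one foot; stranded L unfooted): ga: (ˈmur) (ˈgub) (ˈnen) mo (ˈklaf).
Foot heads: 2, 3, 4, 6.
Primary stress on the rightmost head = syllable 6.
Secondary stress on 2, 3, 4: ga:.ˌmur.ˌgub.ˌnen.mo.ˈklaf.

primary 6, secondary 2, 3, 4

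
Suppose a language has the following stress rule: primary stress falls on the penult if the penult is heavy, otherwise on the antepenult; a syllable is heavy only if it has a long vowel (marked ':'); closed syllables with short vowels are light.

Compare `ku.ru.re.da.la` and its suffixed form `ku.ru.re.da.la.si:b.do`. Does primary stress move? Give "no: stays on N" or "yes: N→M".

Base `ku.ru.re.da.la` (5 syllables):
  Weights: 3 re L, 4 da L, 5 la L.
  The penult (syllable 4, da) is light, so stress falls on the antepenult (syllable 3, re).
  → primary stress on syllable 3.
Suffixed `ku.ru.re.da.la.si:b.do` (7 syllables):
  Weights: 5 la L, 6 si:b H, 7 do L.
  The penult (syllable 6, si:b) is heavy, so it takes stress.
  → primary stress on syllable 6.

yes: 3→6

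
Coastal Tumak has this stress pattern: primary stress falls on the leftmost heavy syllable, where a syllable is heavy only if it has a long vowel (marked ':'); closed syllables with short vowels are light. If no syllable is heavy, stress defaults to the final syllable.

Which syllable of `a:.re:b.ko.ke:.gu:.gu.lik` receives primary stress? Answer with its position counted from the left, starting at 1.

1

Weights: 1 a: H, 2 re:b H, 3 ko L, 4 ke: H, 5 gu: H, 6 gu L, 7 lik L.
Heavy syllables in the domain: 1, 2, 4, 5. The leftmost is syllable 1 (a:).
Primary stress: syllable 1 → ˈa:.re:b.ko.ke:.gu:.gu.lik.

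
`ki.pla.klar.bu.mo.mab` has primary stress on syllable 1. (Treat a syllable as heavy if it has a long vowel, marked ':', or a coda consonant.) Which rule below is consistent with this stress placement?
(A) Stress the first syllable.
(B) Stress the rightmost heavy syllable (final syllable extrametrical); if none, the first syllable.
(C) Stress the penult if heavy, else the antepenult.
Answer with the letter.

Rule A → syllable 1 ✓.
Rule B → syllable 3 (observed: 1).
Rule C → syllable 4 (observed: 1).

A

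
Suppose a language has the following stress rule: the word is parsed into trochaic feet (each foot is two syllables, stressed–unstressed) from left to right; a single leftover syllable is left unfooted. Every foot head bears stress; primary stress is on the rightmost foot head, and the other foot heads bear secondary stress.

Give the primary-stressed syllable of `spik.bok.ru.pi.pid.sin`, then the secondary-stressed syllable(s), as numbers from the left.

Parse left to right into trochaic (ˈσσ) feet: (ˈspik.bok) (ˈru.pi) (ˈpid.sin).
Foot heads (stressed positions): 1, 3, 5.
End Rule Rightmost: primary stress on the rightmost head = syllable 5.
Secondary stress on 1, 3: ˌspik.bok.ˌru.pi.ˈpid.sin.

primary 5, secondary 1, 3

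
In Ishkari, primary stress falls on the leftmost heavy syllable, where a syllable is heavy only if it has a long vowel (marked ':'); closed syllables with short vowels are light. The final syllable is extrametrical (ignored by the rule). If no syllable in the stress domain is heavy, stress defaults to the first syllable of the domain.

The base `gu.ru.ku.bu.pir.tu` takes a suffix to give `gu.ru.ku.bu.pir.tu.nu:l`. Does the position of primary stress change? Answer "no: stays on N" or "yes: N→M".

Base `gu.ru.ku.bu.pir.tu` (6 syllables):
  The final syllable (6, tu) is extrametrical; the stress domain is syllables 1–5.
  Weights: 1 gu L, 2 ru L, 3 ku L, 4 bu L, 5 pir L.
  No heavy syllable in the domain; default to the first syllable of the domain = syllable 1.
  → primary stress on syllable 1.
Suffixed `gu.ru.ku.bu.pir.tu.nu:l` (7 syllables):
  The final syllable (7, nu:l) is extrametrical; the stress domain is syllables 1–6.
  Weights: 1 gu L, 2 ru L, 3 ku L, 4 bu L, 5 pir L, 6 tu L.
  No heavy syllable in the domain; default to the first syllable of the domain = syllable 1.
  → primary stress on syllable 1.

no: stays on 1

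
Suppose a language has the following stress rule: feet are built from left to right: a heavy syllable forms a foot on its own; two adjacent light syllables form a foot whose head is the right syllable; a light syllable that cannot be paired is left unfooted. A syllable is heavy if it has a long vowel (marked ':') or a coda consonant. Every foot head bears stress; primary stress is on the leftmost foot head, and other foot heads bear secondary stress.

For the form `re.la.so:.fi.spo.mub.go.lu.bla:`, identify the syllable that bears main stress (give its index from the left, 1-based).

2

Weights: 1 re L, 2 la L, 3 so: H, 4 fi L, 5 spo L, 6 mub H, 7 go L, 8 lu L, 9 bla: H.
Parse left to right (heavy = foot alone; LL = one foot; stranded L unfooted): (re.ˈla) (ˈso:) (fi.ˈspo) (ˈmub) (go.ˈlu) (ˈbla:).
Foot heads: 2, 3, 5, 6, 8, 9.
Primary stress on the leftmost head = syllable 2.
Primary stress: syllable 2 → re.ˈla.so:.fi.spo.mub.go.lu.bla:.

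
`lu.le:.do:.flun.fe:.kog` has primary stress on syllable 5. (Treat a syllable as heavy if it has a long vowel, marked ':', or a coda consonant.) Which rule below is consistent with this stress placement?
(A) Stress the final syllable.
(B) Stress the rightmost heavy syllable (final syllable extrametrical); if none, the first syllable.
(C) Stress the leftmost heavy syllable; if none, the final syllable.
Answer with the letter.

Rule A → syllable 6 (observed: 5).
Rule B → syllable 5 ✓.
Rule C → syllable 2 (observed: 5).

B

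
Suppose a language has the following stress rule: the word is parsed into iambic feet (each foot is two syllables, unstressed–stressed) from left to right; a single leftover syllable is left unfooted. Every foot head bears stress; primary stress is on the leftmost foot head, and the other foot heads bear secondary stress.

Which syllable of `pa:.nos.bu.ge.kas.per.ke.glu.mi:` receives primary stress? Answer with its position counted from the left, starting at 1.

Parse left to right into iambic (σˈσ) feet: (pa:.ˈnos) (bu.ˈge) (kas.ˈper) (ke.ˈglu) mi:. Syllable 9 is left unfooted.
Foot heads (stressed positions): 2, 4, 6, 8.
End Rule Leftmost: primary stress on the leftmost head = syllable 2.
Primary stress: syllable 2 → pa:.ˈnos.bu.ge.kas.per.ke.glu.mi:.

2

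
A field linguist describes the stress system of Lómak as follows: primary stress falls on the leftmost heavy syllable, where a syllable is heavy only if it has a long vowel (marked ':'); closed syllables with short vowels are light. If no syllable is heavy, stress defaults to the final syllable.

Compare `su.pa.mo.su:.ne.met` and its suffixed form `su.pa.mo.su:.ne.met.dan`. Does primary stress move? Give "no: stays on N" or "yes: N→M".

Base `su.pa.mo.su:.ne.met` (6 syllables):
  Weights: 1 su L, 2 pa L, 3 mo L, 4 su: H, 5 ne L, 6 met L.
  Heavy syllables in the domain: 4. The leftmost is syllable 4 (su:).
  → primary stress on syllable 4.
Suffixed `su.pa.mo.su:.ne.met.dan` (7 syllables):
  Weights: 1 su L, 2 pa L, 3 mo L, 4 su: H, 5 ne L, 6 met L, 7 dan L.
  Heavy syllables in the domain: 4. The leftmost is syllable 4 (su:).
  → primary stress on syllable 4.

no: stays on 4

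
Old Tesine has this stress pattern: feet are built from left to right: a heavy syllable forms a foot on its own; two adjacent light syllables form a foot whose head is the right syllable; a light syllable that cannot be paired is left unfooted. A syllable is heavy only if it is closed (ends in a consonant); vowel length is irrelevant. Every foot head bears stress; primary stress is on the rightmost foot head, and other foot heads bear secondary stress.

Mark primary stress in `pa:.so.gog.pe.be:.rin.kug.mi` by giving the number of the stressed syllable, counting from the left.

7

Weights: 1 pa: L, 2 so L, 3 gog H, 4 pe L, 5 be: L, 6 rin H, 7 kug H, 8 mi L.
Parse left to right (heavy = foot alone; LL = one foot; stranded L unfooted): (pa:.ˈso) (ˈgog) (pe.ˈbe:) (ˈrin) (ˈkug) mi.
Foot heads: 2, 3, 5, 6, 7.
Primary stress on the rightmost head = syllable 7.
Primary stress: syllable 7 → pa:.so.gog.pe.be:.rin.ˈkug.mi.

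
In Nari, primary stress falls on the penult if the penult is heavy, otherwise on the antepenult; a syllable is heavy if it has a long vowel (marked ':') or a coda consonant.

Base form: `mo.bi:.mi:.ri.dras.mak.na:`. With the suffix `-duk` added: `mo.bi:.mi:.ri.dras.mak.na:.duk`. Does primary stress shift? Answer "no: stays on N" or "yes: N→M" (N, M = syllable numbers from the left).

yes: 6→7

Base `mo.bi:.mi:.ri.dras.mak.na:` (7 syllables):
  Weights: 5 dras H, 6 mak H, 7 na: H.
  The penult (syllable 6, mak) is heavy, so it takes stress.
  → primary stress on syllable 6.
Suffixed `mo.bi:.mi:.ri.dras.mak.na:.duk` (8 syllables):
  Weights: 6 mak H, 7 na: H, 8 duk H.
  The penult (syllable 7, na:) is heavy, so it takes stress.
  → primary stress on syllable 7.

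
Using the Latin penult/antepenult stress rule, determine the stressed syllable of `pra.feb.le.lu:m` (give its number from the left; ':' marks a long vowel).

2

Classical Latin: stress the penult if heavy (long vowel or closed), else the antepenult.
Weights: 2 feb H, 3 le L, 4 lu:m H.
The penult (syllable 3, le) is light, so stress falls on the antepenult (syllable 2, feb).
Stress on syllable 2: pra.ˈfeb.le.lu:m.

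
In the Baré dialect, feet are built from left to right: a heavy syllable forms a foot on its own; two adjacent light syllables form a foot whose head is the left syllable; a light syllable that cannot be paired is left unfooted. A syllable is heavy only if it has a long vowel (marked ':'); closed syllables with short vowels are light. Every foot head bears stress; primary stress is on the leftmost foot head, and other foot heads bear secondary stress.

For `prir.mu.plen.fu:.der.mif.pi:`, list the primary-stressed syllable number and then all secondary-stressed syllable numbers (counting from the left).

primary 1, secondary 4, 5, 7

Weights: 1 prir L, 2 mu L, 3 plen L, 4 fu: H, 5 der L, 6 mif L, 7 pi: H.
Parse left to right (heavy = foot alone; LL = one foot; stranded L unfooted): (ˈprir.mu) plen (ˈfu:) (ˈder.mif) (ˈpi:).
Foot heads: 1, 4, 5, 7.
Primary stress on the leftmost head = syllable 1.
Secondary stress on 4, 5, 7: ˈprir.mu.plen.ˌfu:.ˌder.mif.ˌpi:.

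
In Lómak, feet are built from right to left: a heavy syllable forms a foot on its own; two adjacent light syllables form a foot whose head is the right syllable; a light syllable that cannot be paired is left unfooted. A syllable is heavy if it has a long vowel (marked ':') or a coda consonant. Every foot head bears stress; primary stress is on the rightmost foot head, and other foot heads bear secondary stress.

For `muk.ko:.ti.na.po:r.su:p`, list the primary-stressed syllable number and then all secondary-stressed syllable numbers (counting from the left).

primary 6, secondary 1, 2, 4, 5

Weights: 1 muk H, 2 ko: H, 3 ti L, 4 na L, 5 po:r H, 6 su:p H.
Parse right to left (heavy = foot alone; LL = one foot; stranded L unfooted): (ˈmuk) (ˈko:) (ti.ˈna) (ˈpo:r) (ˈsu:p).
Foot heads: 1, 2, 4, 5, 6.
Primary stress on the rightmost head = syllable 6.
Secondary stress on 1, 2, 4, 5: ˌmuk.ˌko:.ti.ˌna.ˌpo:r.ˈsu:p.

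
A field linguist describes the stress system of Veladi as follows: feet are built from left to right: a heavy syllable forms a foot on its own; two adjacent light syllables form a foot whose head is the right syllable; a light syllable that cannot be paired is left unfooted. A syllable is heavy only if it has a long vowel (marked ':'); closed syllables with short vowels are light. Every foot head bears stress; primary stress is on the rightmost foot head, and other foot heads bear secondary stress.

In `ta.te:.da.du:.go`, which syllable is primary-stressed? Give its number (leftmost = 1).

Weights: 1 ta L, 2 te: H, 3 da L, 4 du: H, 5 go L.
Parse left to right (heavy = foot alone; LL = one foot; stranded L unfooted): ta (ˈte:) da (ˈdu:) go.
Foot heads: 2, 4.
Primary stress on the rightmost head = syllable 4.
Primary stress: syllable 4 → ta.te:.da.ˈdu:.go.

4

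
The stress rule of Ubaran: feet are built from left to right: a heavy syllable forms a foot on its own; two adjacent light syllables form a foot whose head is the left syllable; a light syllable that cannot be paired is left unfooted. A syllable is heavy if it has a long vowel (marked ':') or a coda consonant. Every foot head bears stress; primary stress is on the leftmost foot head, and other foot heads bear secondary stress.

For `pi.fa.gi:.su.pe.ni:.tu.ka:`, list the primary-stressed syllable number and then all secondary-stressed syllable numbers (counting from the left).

primary 1, secondary 3, 4, 6, 8

Weights: 1 pi L, 2 fa L, 3 gi: H, 4 su L, 5 pe L, 6 ni: H, 7 tu L, 8 ka: H.
Parse left to right (heavy = foot alone; LL = one foot; stranded L unfooted): (ˈpi.fa) (ˈgi:) (ˈsu.pe) (ˈni:) tu (ˈka:).
Foot heads: 1, 3, 4, 6, 8.
Primary stress on the leftmost head = syllable 1.
Secondary stress on 3, 4, 6, 8: ˈpi.fa.ˌgi:.ˌsu.pe.ˌni:.tu.ˌka:.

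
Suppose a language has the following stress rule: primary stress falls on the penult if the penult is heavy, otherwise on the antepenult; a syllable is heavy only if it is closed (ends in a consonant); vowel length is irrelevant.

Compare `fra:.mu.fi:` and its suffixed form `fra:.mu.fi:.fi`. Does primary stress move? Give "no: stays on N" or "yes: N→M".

Base `fra:.mu.fi:` (3 syllables):
  Weights: 1 fra: L, 2 mu L, 3 fi: L.
  The penult (syllable 2, mu) is light, so stress falls on the antepenult (syllable 1, fra:).
  → primary stress on syllable 1.
Suffixed `fra:.mu.fi:.fi` (4 syllables):
  Weights: 2 mu L, 3 fi: L, 4 fi L.
  The penult (syllable 3, fi:) is light, so stress falls on the antepenult (syllable 2, mu).
  → primary stress on syllable 2.

yes: 1→2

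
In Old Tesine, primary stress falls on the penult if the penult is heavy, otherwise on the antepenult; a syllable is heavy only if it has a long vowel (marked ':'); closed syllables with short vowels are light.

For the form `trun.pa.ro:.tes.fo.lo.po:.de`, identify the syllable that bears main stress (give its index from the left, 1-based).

7

Weights: 6 lo L, 7 po: H, 8 de L.
The penult (syllable 7, po:) is heavy, so it takes stress.
Primary stress: syllable 7 → trun.pa.ro:.tes.fo.lo.ˈpo:.de.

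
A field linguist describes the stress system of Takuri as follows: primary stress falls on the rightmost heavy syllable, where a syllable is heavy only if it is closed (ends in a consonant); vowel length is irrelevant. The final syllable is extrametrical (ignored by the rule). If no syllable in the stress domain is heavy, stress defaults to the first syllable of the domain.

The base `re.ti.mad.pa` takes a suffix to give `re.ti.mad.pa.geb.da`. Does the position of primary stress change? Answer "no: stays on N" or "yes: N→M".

Base `re.ti.mad.pa` (4 syllables):
  The final syllable (4, pa) is extrametrical; the stress domain is syllables 1–3.
  Weights: 1 re L, 2 ti L, 3 mad H.
  Heavy syllables in the domain: 3. The rightmost is syllable 3 (mad).
  → primary stress on syllable 3.
Suffixed `re.ti.mad.pa.geb.da` (6 syllables):
  The final syllable (6, da) is extrametrical; the stress domain is syllables 1–5.
  Weights: 1 re L, 2 ti L, 3 mad H, 4 pa L, 5 geb H.
  Heavy syllables in the domain: 3, 5. The rightmost is syllable 5 (geb).
  → primary stress on syllable 5.

yes: 3→5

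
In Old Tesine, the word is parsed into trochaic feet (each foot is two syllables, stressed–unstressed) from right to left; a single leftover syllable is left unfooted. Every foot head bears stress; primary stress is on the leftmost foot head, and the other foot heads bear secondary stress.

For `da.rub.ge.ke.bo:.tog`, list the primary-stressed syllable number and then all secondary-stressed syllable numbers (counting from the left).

Parse right to left into trochaic (ˈσσ) feet: (ˈda.rub) (ˈge.ke) (ˈbo:.tog).
Foot heads (stressed positions): 1, 3, 5.
End Rule Leftmost: primary stress on the leftmost head = syllable 1.
Secondary stress on 3, 5: ˈda.rub.ˌge.ke.ˌbo:.tog.

primary 1, secondary 3, 5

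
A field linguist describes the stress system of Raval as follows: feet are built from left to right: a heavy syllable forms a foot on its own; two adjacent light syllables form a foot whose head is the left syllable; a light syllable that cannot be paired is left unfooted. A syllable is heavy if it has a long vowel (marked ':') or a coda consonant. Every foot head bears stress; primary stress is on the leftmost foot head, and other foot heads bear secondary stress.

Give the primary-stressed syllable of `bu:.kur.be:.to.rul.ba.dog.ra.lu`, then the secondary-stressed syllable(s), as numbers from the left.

primary 1, secondary 2, 3, 5, 7, 8

Weights: 1 bu: H, 2 kur H, 3 be: H, 4 to L, 5 rul H, 6 ba L, 7 dog H, 8 ra L, 9 lu L.
Parse left to right (heavy = foot alone; LL = one foot; stranded L unfooted): (ˈbu:) (ˈkur) (ˈbe:) to (ˈrul) ba (ˈdog) (ˈra.lu).
Foot heads: 1, 2, 3, 5, 7, 8.
Primary stress on the leftmost head = syllable 1.
Secondary stress on 2, 3, 5, 7, 8: ˈbu:.ˌkur.ˌbe:.to.ˌrul.ba.ˌdog.ˌra.lu.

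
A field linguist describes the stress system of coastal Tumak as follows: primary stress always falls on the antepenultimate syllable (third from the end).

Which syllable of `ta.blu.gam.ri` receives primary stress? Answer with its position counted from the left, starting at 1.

2

The word has 4 syllables; the antepenultimate syllable (third from the end) is syllable 2 (blu).
Primary stress: syllable 2 → ta.ˈblu.gam.ri.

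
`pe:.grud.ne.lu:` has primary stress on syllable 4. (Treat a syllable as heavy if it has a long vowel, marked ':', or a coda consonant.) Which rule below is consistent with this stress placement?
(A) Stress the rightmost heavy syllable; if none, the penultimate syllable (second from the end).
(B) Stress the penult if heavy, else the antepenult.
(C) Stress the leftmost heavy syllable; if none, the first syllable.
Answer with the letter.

Rule A → syllable 4 ✓.
Rule B → syllable 2 (observed: 4).
Rule C → syllable 1 (observed: 4).

A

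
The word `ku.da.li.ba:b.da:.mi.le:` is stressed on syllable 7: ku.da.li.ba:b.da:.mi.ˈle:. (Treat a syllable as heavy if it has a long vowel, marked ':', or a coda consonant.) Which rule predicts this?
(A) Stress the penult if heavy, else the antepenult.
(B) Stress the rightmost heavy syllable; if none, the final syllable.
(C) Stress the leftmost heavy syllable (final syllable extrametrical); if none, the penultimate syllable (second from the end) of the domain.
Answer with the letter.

Rule A → syllable 5 (observed: 7).
Rule B → syllable 7 ✓.
Rule C → syllable 4 (observed: 7).

B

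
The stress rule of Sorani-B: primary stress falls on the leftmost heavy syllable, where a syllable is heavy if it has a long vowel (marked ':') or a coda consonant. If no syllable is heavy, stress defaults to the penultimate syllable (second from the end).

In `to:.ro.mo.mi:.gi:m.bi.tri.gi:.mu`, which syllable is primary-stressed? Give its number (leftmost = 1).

Weights: 1 to: H, 2 ro L, 3 mo L, 4 mi: H, 5 gi:m H, 6 bi L, 7 tri L, 8 gi: H, 9 mu L.
Heavy syllables in the domain: 1, 4, 5, 8. The leftmost is syllable 1 (to:).
Primary stress: syllable 1 → ˈto:.ro.mo.mi:.gi:m.bi.tri.gi:.mu.

1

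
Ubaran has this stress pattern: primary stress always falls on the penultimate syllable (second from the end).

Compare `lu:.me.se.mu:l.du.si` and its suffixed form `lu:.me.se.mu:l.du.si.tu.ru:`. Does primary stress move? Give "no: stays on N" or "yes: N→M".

yes: 5→7

Base `lu:.me.se.mu:l.du.si` (6 syllables):
  The word has 6 syllables; the penultimate syllable (second from the end) is syllable 5 (du).
  → primary stress on syllable 5.
Suffixed `lu:.me.se.mu:l.du.si.tu.ru:` (8 syllables):
  The word has 8 syllables; the penultimate syllable (second from the end) is syllable 7 (tu).
  → primary stress on syllable 7.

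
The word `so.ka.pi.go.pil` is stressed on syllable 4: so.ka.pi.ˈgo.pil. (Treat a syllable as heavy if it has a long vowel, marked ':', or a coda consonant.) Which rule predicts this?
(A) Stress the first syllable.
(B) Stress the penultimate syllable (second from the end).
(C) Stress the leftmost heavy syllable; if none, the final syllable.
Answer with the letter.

Rule A → syllable 1 (observed: 4).
Rule B → syllable 4 ✓.
Rule C → syllable 5 (observed: 4).

B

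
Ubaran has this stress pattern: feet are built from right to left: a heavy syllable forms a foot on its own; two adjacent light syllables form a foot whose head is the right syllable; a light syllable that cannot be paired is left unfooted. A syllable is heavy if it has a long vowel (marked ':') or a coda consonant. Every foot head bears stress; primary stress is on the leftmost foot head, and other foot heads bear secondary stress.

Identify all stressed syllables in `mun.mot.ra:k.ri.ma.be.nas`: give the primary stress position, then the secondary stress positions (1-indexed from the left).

primary 1, secondary 2, 3, 6, 7

Weights: 1 mun H, 2 mot H, 3 ra:k H, 4 ri L, 5 ma L, 6 be L, 7 nas H.
Parse right to left (heavy = foot alone; LL = one foot; stranded L unfooted): (ˈmun) (ˈmot) (ˈra:k) ri (ma.ˈbe) (ˈnas).
Foot heads: 1, 2, 3, 6, 7.
Primary stress on the leftmost head = syllable 1.
Secondary stress on 2, 3, 6, 7: ˈmun.ˌmot.ˌra:k.ri.ma.ˌbe.ˌnas.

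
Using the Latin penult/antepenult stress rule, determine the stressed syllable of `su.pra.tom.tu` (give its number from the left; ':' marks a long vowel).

Classical Latin: stress the penult if heavy (long vowel or closed), else the antepenult.
Weights: 2 pra L, 3 tom H, 4 tu L.
The penult (syllable 3, tom) is heavy, so it takes stress.
Stress on syllable 3: su.pra.ˈtom.tu.

3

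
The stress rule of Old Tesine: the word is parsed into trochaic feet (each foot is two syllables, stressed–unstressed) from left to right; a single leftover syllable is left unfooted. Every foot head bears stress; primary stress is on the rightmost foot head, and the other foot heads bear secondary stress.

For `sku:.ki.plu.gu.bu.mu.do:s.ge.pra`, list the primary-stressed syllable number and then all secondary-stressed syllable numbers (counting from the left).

primary 7, secondary 1, 3, 5

Parse left to right into trochaic (ˈσσ) feet: (ˈsku:.ki) (ˈplu.gu) (ˈbu.mu) (ˈdo:s.ge) pra. Syllable 9 is left unfooted.
Foot heads (stressed positions): 1, 3, 5, 7.
End Rule Rightmost: primary stress on the rightmost head = syllable 7.
Secondary stress on 1, 3, 5: ˌsku:.ki.ˌplu.gu.ˌbu.mu.ˈdo:s.ge.pra.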